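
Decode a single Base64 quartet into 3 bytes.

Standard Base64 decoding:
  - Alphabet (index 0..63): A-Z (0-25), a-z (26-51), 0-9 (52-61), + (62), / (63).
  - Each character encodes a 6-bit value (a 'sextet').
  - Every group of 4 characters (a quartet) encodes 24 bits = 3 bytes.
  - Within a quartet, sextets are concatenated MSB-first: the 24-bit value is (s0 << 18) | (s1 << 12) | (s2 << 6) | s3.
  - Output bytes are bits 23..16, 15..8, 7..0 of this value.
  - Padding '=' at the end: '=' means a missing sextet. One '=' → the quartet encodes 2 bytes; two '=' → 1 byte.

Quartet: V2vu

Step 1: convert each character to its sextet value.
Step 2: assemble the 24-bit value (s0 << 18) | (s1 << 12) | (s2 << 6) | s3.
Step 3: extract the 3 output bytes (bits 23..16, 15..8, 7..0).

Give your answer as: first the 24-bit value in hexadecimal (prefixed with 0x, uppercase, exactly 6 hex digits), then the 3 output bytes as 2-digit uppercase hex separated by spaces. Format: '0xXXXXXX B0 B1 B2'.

Answer: 0x576BEE 57 6B EE

Derivation:
Sextets: V=21, 2=54, v=47, u=46
24-bit: (21<<18) | (54<<12) | (47<<6) | 46
      = 0x540000 | 0x036000 | 0x000BC0 | 0x00002E
      = 0x576BEE
Bytes: (v>>16)&0xFF=57, (v>>8)&0xFF=6B, v&0xFF=EE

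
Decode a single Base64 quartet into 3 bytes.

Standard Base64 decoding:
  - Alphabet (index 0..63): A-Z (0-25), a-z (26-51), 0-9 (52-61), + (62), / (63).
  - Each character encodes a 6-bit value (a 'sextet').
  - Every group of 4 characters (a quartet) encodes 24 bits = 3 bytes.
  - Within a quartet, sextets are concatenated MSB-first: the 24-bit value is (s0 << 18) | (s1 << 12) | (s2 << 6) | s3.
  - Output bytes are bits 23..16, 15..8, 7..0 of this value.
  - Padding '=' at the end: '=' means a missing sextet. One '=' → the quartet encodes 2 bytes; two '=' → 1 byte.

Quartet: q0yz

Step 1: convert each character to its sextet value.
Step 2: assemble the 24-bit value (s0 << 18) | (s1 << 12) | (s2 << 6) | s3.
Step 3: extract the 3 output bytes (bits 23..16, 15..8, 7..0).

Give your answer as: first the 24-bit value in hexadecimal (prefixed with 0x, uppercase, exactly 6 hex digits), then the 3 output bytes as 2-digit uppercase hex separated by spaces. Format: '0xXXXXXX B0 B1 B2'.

Answer: 0xAB4CB3 AB 4C B3

Derivation:
Sextets: q=42, 0=52, y=50, z=51
24-bit: (42<<18) | (52<<12) | (50<<6) | 51
      = 0xA80000 | 0x034000 | 0x000C80 | 0x000033
      = 0xAB4CB3
Bytes: (v>>16)&0xFF=AB, (v>>8)&0xFF=4C, v&0xFF=B3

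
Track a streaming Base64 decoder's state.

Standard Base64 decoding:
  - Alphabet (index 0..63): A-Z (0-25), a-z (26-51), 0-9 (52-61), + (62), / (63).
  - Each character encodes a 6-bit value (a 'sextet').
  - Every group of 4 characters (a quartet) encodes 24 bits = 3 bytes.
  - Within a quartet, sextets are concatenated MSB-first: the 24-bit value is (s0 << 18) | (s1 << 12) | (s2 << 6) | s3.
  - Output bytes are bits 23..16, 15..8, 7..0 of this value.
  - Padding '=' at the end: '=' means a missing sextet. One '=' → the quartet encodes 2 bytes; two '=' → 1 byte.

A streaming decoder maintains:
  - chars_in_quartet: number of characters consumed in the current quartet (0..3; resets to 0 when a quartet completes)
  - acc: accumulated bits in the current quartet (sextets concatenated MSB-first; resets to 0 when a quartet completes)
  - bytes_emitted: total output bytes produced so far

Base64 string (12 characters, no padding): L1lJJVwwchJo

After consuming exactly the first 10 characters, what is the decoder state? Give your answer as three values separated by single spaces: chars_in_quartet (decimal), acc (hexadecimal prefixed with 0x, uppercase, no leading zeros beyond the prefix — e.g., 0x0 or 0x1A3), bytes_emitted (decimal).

Answer: 2 0x721 6

Derivation:
After char 0 ('L'=11): chars_in_quartet=1 acc=0xB bytes_emitted=0
After char 1 ('1'=53): chars_in_quartet=2 acc=0x2F5 bytes_emitted=0
After char 2 ('l'=37): chars_in_quartet=3 acc=0xBD65 bytes_emitted=0
After char 3 ('J'=9): chars_in_quartet=4 acc=0x2F5949 -> emit 2F 59 49, reset; bytes_emitted=3
After char 4 ('J'=9): chars_in_quartet=1 acc=0x9 bytes_emitted=3
After char 5 ('V'=21): chars_in_quartet=2 acc=0x255 bytes_emitted=3
After char 6 ('w'=48): chars_in_quartet=3 acc=0x9570 bytes_emitted=3
After char 7 ('w'=48): chars_in_quartet=4 acc=0x255C30 -> emit 25 5C 30, reset; bytes_emitted=6
After char 8 ('c'=28): chars_in_quartet=1 acc=0x1C bytes_emitted=6
After char 9 ('h'=33): chars_in_quartet=2 acc=0x721 bytes_emitted=6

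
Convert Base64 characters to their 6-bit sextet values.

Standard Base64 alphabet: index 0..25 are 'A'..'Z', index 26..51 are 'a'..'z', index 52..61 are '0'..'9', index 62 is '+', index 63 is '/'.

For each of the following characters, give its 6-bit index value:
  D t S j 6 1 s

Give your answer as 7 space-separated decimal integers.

Answer: 3 45 18 35 58 53 44

Derivation:
'D': A..Z range, ord('D') − ord('A') = 3
't': a..z range, 26 + ord('t') − ord('a') = 45
'S': A..Z range, ord('S') − ord('A') = 18
'j': a..z range, 26 + ord('j') − ord('a') = 35
'6': 0..9 range, 52 + ord('6') − ord('0') = 58
'1': 0..9 range, 52 + ord('1') − ord('0') = 53
's': a..z range, 26 + ord('s') − ord('a') = 44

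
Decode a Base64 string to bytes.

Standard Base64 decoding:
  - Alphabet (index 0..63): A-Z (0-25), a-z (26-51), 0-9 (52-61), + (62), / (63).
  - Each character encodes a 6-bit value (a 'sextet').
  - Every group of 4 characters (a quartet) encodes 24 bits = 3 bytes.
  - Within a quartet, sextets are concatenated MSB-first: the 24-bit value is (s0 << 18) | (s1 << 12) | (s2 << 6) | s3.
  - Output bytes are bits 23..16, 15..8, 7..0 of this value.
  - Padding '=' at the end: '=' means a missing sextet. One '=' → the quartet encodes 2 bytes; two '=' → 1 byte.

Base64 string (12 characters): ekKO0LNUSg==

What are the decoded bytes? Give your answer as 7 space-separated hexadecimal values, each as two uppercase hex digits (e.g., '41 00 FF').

Answer: 7A 42 8E D0 B3 54 4A

Derivation:
After char 0 ('e'=30): chars_in_quartet=1 acc=0x1E bytes_emitted=0
After char 1 ('k'=36): chars_in_quartet=2 acc=0x7A4 bytes_emitted=0
After char 2 ('K'=10): chars_in_quartet=3 acc=0x1E90A bytes_emitted=0
After char 3 ('O'=14): chars_in_quartet=4 acc=0x7A428E -> emit 7A 42 8E, reset; bytes_emitted=3
After char 4 ('0'=52): chars_in_quartet=1 acc=0x34 bytes_emitted=3
After char 5 ('L'=11): chars_in_quartet=2 acc=0xD0B bytes_emitted=3
After char 6 ('N'=13): chars_in_quartet=3 acc=0x342CD bytes_emitted=3
After char 7 ('U'=20): chars_in_quartet=4 acc=0xD0B354 -> emit D0 B3 54, reset; bytes_emitted=6
After char 8 ('S'=18): chars_in_quartet=1 acc=0x12 bytes_emitted=6
After char 9 ('g'=32): chars_in_quartet=2 acc=0x4A0 bytes_emitted=6
Padding '==': partial quartet acc=0x4A0 -> emit 4A; bytes_emitted=7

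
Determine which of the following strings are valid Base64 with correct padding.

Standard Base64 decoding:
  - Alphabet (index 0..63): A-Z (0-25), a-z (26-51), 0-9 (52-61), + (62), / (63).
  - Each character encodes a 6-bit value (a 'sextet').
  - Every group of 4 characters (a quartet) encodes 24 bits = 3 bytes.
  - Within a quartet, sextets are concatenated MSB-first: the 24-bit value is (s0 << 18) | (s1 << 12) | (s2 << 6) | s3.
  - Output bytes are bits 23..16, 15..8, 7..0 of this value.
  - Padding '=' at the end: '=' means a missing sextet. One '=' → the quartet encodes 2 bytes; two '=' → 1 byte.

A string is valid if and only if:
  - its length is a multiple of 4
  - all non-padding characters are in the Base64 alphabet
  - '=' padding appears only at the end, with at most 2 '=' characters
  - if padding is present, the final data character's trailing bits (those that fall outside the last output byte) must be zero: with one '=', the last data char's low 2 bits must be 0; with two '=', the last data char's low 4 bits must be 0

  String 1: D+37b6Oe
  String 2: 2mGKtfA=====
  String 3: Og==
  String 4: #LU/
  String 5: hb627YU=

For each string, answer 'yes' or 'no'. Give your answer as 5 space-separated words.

String 1: 'D+37b6Oe' → valid
String 2: '2mGKtfA=====' → invalid (5 pad chars (max 2))
String 3: 'Og==' → valid
String 4: '#LU/' → invalid (bad char(s): ['#'])
String 5: 'hb627YU=' → valid

Answer: yes no yes no yes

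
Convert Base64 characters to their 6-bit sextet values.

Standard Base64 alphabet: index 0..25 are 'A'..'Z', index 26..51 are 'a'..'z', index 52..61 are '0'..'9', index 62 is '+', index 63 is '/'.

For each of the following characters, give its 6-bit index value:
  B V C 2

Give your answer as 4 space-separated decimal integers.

'B': A..Z range, ord('B') − ord('A') = 1
'V': A..Z range, ord('V') − ord('A') = 21
'C': A..Z range, ord('C') − ord('A') = 2
'2': 0..9 range, 52 + ord('2') − ord('0') = 54

Answer: 1 21 2 54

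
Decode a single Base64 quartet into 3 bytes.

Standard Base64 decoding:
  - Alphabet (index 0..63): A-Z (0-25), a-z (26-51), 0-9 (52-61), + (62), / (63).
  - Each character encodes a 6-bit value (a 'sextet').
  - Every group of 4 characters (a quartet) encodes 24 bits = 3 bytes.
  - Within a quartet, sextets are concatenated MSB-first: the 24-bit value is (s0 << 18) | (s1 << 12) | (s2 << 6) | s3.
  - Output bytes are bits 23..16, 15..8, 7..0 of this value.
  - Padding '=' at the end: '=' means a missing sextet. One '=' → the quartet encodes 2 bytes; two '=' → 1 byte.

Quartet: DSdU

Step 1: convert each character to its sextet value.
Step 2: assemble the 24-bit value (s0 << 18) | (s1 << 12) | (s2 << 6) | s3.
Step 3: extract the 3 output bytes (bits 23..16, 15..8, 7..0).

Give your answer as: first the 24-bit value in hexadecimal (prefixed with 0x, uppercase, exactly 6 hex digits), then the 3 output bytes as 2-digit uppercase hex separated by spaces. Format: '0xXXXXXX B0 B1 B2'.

Answer: 0x0D2754 0D 27 54

Derivation:
Sextets: D=3, S=18, d=29, U=20
24-bit: (3<<18) | (18<<12) | (29<<6) | 20
      = 0x0C0000 | 0x012000 | 0x000740 | 0x000014
      = 0x0D2754
Bytes: (v>>16)&0xFF=0D, (v>>8)&0xFF=27, v&0xFF=54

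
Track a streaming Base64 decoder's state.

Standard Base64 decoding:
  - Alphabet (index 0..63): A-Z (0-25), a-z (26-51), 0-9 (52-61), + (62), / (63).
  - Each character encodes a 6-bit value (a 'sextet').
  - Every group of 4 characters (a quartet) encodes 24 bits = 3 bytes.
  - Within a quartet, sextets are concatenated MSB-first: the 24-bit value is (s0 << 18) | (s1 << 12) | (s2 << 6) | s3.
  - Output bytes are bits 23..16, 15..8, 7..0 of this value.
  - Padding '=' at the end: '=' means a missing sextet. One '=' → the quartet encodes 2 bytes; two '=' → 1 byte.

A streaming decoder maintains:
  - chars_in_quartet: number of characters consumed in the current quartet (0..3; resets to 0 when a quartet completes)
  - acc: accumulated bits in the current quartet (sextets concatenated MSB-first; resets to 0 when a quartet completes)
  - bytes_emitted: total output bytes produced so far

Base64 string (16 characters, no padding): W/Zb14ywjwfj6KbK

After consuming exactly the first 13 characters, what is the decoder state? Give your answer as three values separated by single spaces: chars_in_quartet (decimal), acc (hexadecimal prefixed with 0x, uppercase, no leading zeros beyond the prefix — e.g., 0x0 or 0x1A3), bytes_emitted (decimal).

After char 0 ('W'=22): chars_in_quartet=1 acc=0x16 bytes_emitted=0
After char 1 ('/'=63): chars_in_quartet=2 acc=0x5BF bytes_emitted=0
After char 2 ('Z'=25): chars_in_quartet=3 acc=0x16FD9 bytes_emitted=0
After char 3 ('b'=27): chars_in_quartet=4 acc=0x5BF65B -> emit 5B F6 5B, reset; bytes_emitted=3
After char 4 ('1'=53): chars_in_quartet=1 acc=0x35 bytes_emitted=3
After char 5 ('4'=56): chars_in_quartet=2 acc=0xD78 bytes_emitted=3
After char 6 ('y'=50): chars_in_quartet=3 acc=0x35E32 bytes_emitted=3
After char 7 ('w'=48): chars_in_quartet=4 acc=0xD78CB0 -> emit D7 8C B0, reset; bytes_emitted=6
After char 8 ('j'=35): chars_in_quartet=1 acc=0x23 bytes_emitted=6
After char 9 ('w'=48): chars_in_quartet=2 acc=0x8F0 bytes_emitted=6
After char 10 ('f'=31): chars_in_quartet=3 acc=0x23C1F bytes_emitted=6
After char 11 ('j'=35): chars_in_quartet=4 acc=0x8F07E3 -> emit 8F 07 E3, reset; bytes_emitted=9
After char 12 ('6'=58): chars_in_quartet=1 acc=0x3A bytes_emitted=9

Answer: 1 0x3A 9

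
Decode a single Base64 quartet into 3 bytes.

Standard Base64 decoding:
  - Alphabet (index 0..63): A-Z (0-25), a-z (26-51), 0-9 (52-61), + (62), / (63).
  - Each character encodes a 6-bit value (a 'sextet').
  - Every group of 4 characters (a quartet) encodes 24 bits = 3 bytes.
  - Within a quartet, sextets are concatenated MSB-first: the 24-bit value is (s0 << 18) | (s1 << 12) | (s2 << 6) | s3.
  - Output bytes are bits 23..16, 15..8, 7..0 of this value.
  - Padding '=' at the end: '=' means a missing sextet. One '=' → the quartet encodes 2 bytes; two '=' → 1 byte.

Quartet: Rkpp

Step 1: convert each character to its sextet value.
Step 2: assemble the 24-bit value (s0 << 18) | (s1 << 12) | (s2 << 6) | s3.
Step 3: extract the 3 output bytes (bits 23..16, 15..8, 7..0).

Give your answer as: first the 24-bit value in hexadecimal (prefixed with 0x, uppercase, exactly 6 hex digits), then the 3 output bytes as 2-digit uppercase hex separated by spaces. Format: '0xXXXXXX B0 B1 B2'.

Answer: 0x464A69 46 4A 69

Derivation:
Sextets: R=17, k=36, p=41, p=41
24-bit: (17<<18) | (36<<12) | (41<<6) | 41
      = 0x440000 | 0x024000 | 0x000A40 | 0x000029
      = 0x464A69
Bytes: (v>>16)&0xFF=46, (v>>8)&0xFF=4A, v&0xFF=69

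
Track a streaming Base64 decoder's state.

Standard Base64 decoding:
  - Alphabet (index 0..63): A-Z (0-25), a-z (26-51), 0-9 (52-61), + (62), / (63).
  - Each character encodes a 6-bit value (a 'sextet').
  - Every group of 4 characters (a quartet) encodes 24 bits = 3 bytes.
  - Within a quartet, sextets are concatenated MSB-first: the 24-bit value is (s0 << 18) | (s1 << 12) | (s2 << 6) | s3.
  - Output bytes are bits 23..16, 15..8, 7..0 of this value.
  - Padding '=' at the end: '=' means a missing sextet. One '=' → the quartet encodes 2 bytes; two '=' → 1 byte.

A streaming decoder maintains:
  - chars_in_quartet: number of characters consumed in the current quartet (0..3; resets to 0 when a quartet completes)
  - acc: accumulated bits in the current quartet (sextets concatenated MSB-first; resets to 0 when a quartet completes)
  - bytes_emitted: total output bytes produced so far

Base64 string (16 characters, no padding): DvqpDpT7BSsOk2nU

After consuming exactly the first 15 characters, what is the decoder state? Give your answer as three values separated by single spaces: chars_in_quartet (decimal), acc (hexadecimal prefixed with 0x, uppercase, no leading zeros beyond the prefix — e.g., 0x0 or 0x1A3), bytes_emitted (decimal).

After char 0 ('D'=3): chars_in_quartet=1 acc=0x3 bytes_emitted=0
After char 1 ('v'=47): chars_in_quartet=2 acc=0xEF bytes_emitted=0
After char 2 ('q'=42): chars_in_quartet=3 acc=0x3BEA bytes_emitted=0
After char 3 ('p'=41): chars_in_quartet=4 acc=0xEFAA9 -> emit 0E FA A9, reset; bytes_emitted=3
After char 4 ('D'=3): chars_in_quartet=1 acc=0x3 bytes_emitted=3
After char 5 ('p'=41): chars_in_quartet=2 acc=0xE9 bytes_emitted=3
After char 6 ('T'=19): chars_in_quartet=3 acc=0x3A53 bytes_emitted=3
After char 7 ('7'=59): chars_in_quartet=4 acc=0xE94FB -> emit 0E 94 FB, reset; bytes_emitted=6
After char 8 ('B'=1): chars_in_quartet=1 acc=0x1 bytes_emitted=6
After char 9 ('S'=18): chars_in_quartet=2 acc=0x52 bytes_emitted=6
After char 10 ('s'=44): chars_in_quartet=3 acc=0x14AC bytes_emitted=6
After char 11 ('O'=14): chars_in_quartet=4 acc=0x52B0E -> emit 05 2B 0E, reset; bytes_emitted=9
After char 12 ('k'=36): chars_in_quartet=1 acc=0x24 bytes_emitted=9
After char 13 ('2'=54): chars_in_quartet=2 acc=0x936 bytes_emitted=9
After char 14 ('n'=39): chars_in_quartet=3 acc=0x24DA7 bytes_emitted=9

Answer: 3 0x24DA7 9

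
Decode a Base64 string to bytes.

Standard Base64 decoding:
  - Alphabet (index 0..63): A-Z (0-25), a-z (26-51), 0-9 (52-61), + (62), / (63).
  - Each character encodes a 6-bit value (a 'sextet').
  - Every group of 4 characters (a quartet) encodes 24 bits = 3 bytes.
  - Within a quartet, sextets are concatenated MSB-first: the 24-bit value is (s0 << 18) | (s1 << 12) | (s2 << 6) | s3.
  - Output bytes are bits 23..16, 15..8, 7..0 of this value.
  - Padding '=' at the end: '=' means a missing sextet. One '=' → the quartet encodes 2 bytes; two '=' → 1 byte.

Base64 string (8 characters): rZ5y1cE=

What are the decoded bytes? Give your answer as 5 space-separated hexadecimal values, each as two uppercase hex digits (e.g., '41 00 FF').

Answer: AD 9E 72 D5 C1

Derivation:
After char 0 ('r'=43): chars_in_quartet=1 acc=0x2B bytes_emitted=0
After char 1 ('Z'=25): chars_in_quartet=2 acc=0xAD9 bytes_emitted=0
After char 2 ('5'=57): chars_in_quartet=3 acc=0x2B679 bytes_emitted=0
After char 3 ('y'=50): chars_in_quartet=4 acc=0xAD9E72 -> emit AD 9E 72, reset; bytes_emitted=3
After char 4 ('1'=53): chars_in_quartet=1 acc=0x35 bytes_emitted=3
After char 5 ('c'=28): chars_in_quartet=2 acc=0xD5C bytes_emitted=3
After char 6 ('E'=4): chars_in_quartet=3 acc=0x35704 bytes_emitted=3
Padding '=': partial quartet acc=0x35704 -> emit D5 C1; bytes_emitted=5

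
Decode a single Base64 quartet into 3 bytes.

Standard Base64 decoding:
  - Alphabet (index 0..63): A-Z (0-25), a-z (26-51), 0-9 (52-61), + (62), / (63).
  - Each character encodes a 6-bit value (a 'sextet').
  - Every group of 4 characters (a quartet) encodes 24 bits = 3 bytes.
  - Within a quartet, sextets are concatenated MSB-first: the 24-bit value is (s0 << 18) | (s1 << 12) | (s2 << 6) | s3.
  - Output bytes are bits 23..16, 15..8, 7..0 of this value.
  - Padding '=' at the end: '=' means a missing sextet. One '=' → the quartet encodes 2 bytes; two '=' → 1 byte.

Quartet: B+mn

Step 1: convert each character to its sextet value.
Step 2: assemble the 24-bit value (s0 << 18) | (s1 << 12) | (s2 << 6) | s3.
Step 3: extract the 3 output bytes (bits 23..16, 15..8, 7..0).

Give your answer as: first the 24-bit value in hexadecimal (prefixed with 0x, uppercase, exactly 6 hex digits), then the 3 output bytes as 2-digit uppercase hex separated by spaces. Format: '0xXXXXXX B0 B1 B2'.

Sextets: B=1, +=62, m=38, n=39
24-bit: (1<<18) | (62<<12) | (38<<6) | 39
      = 0x040000 | 0x03E000 | 0x000980 | 0x000027
      = 0x07E9A7
Bytes: (v>>16)&0xFF=07, (v>>8)&0xFF=E9, v&0xFF=A7

Answer: 0x07E9A7 07 E9 A7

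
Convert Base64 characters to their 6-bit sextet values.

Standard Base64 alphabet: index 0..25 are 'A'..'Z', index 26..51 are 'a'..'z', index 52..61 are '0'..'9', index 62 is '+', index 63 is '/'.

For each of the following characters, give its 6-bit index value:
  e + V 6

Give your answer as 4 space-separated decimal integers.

'e': a..z range, 26 + ord('e') − ord('a') = 30
'+': index 62
'V': A..Z range, ord('V') − ord('A') = 21
'6': 0..9 range, 52 + ord('6') − ord('0') = 58

Answer: 30 62 21 58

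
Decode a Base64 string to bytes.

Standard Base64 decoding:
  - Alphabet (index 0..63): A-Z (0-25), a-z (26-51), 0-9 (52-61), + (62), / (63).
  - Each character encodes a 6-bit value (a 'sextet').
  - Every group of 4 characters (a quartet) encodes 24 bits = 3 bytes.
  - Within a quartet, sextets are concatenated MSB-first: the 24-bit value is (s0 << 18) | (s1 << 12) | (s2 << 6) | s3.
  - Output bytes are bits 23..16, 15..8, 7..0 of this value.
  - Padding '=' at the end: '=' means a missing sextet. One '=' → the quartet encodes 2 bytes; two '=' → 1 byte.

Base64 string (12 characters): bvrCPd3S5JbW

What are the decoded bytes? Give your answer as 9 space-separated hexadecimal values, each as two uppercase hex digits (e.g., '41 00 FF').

After char 0 ('b'=27): chars_in_quartet=1 acc=0x1B bytes_emitted=0
After char 1 ('v'=47): chars_in_quartet=2 acc=0x6EF bytes_emitted=0
After char 2 ('r'=43): chars_in_quartet=3 acc=0x1BBEB bytes_emitted=0
After char 3 ('C'=2): chars_in_quartet=4 acc=0x6EFAC2 -> emit 6E FA C2, reset; bytes_emitted=3
After char 4 ('P'=15): chars_in_quartet=1 acc=0xF bytes_emitted=3
After char 5 ('d'=29): chars_in_quartet=2 acc=0x3DD bytes_emitted=3
After char 6 ('3'=55): chars_in_quartet=3 acc=0xF777 bytes_emitted=3
After char 7 ('S'=18): chars_in_quartet=4 acc=0x3DDDD2 -> emit 3D DD D2, reset; bytes_emitted=6
After char 8 ('5'=57): chars_in_quartet=1 acc=0x39 bytes_emitted=6
After char 9 ('J'=9): chars_in_quartet=2 acc=0xE49 bytes_emitted=6
After char 10 ('b'=27): chars_in_quartet=3 acc=0x3925B bytes_emitted=6
After char 11 ('W'=22): chars_in_quartet=4 acc=0xE496D6 -> emit E4 96 D6, reset; bytes_emitted=9

Answer: 6E FA C2 3D DD D2 E4 96 D6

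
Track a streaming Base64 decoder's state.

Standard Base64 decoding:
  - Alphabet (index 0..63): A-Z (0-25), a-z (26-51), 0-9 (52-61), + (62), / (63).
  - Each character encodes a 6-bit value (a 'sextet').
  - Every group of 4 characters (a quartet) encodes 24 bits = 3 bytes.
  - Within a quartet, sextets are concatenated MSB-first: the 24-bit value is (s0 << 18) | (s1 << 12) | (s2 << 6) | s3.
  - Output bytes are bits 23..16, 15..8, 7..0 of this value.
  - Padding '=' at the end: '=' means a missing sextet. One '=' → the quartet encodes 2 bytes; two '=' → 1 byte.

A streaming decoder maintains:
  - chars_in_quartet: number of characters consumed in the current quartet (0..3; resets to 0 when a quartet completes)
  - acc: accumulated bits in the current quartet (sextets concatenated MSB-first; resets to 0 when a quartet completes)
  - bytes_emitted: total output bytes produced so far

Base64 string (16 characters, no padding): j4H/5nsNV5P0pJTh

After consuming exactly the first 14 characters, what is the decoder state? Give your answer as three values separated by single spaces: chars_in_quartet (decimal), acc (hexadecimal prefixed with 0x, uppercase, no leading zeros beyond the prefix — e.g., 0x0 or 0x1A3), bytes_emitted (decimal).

Answer: 2 0xA49 9

Derivation:
After char 0 ('j'=35): chars_in_quartet=1 acc=0x23 bytes_emitted=0
After char 1 ('4'=56): chars_in_quartet=2 acc=0x8F8 bytes_emitted=0
After char 2 ('H'=7): chars_in_quartet=3 acc=0x23E07 bytes_emitted=0
After char 3 ('/'=63): chars_in_quartet=4 acc=0x8F81FF -> emit 8F 81 FF, reset; bytes_emitted=3
After char 4 ('5'=57): chars_in_quartet=1 acc=0x39 bytes_emitted=3
After char 5 ('n'=39): chars_in_quartet=2 acc=0xE67 bytes_emitted=3
After char 6 ('s'=44): chars_in_quartet=3 acc=0x399EC bytes_emitted=3
After char 7 ('N'=13): chars_in_quartet=4 acc=0xE67B0D -> emit E6 7B 0D, reset; bytes_emitted=6
After char 8 ('V'=21): chars_in_quartet=1 acc=0x15 bytes_emitted=6
After char 9 ('5'=57): chars_in_quartet=2 acc=0x579 bytes_emitted=6
After char 10 ('P'=15): chars_in_quartet=3 acc=0x15E4F bytes_emitted=6
After char 11 ('0'=52): chars_in_quartet=4 acc=0x5793F4 -> emit 57 93 F4, reset; bytes_emitted=9
After char 12 ('p'=41): chars_in_quartet=1 acc=0x29 bytes_emitted=9
After char 13 ('J'=9): chars_in_quartet=2 acc=0xA49 bytes_emitted=9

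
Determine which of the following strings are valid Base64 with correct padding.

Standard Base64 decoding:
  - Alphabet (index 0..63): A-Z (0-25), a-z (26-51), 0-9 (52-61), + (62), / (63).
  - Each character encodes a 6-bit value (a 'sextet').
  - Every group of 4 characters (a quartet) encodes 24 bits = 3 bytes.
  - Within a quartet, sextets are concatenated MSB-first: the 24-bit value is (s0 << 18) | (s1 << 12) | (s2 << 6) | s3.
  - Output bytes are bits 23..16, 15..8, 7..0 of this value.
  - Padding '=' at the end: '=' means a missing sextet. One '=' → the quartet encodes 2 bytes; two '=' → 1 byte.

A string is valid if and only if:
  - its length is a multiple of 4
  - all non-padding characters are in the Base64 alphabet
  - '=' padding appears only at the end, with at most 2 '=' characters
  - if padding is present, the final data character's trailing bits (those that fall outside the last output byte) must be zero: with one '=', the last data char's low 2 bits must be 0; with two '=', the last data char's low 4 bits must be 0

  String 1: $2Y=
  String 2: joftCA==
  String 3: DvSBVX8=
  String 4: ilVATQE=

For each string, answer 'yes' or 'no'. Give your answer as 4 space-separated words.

Answer: no yes yes yes

Derivation:
String 1: '$2Y=' → invalid (bad char(s): ['$'])
String 2: 'joftCA==' → valid
String 3: 'DvSBVX8=' → valid
String 4: 'ilVATQE=' → valid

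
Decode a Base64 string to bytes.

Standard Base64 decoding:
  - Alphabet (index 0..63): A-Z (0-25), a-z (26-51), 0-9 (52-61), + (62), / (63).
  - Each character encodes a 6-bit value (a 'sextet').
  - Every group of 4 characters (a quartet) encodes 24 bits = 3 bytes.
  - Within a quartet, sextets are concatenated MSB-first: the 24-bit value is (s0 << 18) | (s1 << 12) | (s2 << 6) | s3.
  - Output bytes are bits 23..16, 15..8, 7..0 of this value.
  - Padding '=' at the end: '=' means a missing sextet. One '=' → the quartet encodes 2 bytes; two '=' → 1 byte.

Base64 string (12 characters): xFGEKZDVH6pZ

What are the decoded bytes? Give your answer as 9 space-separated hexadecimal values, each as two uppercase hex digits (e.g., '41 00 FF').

After char 0 ('x'=49): chars_in_quartet=1 acc=0x31 bytes_emitted=0
After char 1 ('F'=5): chars_in_quartet=2 acc=0xC45 bytes_emitted=0
After char 2 ('G'=6): chars_in_quartet=3 acc=0x31146 bytes_emitted=0
After char 3 ('E'=4): chars_in_quartet=4 acc=0xC45184 -> emit C4 51 84, reset; bytes_emitted=3
After char 4 ('K'=10): chars_in_quartet=1 acc=0xA bytes_emitted=3
After char 5 ('Z'=25): chars_in_quartet=2 acc=0x299 bytes_emitted=3
After char 6 ('D'=3): chars_in_quartet=3 acc=0xA643 bytes_emitted=3
After char 7 ('V'=21): chars_in_quartet=4 acc=0x2990D5 -> emit 29 90 D5, reset; bytes_emitted=6
After char 8 ('H'=7): chars_in_quartet=1 acc=0x7 bytes_emitted=6
After char 9 ('6'=58): chars_in_quartet=2 acc=0x1FA bytes_emitted=6
After char 10 ('p'=41): chars_in_quartet=3 acc=0x7EA9 bytes_emitted=6
After char 11 ('Z'=25): chars_in_quartet=4 acc=0x1FAA59 -> emit 1F AA 59, reset; bytes_emitted=9

Answer: C4 51 84 29 90 D5 1F AA 59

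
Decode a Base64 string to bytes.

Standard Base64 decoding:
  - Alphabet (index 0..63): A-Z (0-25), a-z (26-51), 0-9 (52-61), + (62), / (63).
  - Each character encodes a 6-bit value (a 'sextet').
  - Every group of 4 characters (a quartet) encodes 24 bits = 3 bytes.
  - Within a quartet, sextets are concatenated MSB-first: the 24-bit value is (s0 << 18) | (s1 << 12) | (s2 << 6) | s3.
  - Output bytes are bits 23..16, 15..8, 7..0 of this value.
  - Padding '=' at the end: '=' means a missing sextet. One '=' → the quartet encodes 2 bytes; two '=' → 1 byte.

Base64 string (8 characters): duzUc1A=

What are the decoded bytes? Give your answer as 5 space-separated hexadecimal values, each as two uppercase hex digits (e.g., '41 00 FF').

After char 0 ('d'=29): chars_in_quartet=1 acc=0x1D bytes_emitted=0
After char 1 ('u'=46): chars_in_quartet=2 acc=0x76E bytes_emitted=0
After char 2 ('z'=51): chars_in_quartet=3 acc=0x1DBB3 bytes_emitted=0
After char 3 ('U'=20): chars_in_quartet=4 acc=0x76ECD4 -> emit 76 EC D4, reset; bytes_emitted=3
After char 4 ('c'=28): chars_in_quartet=1 acc=0x1C bytes_emitted=3
After char 5 ('1'=53): chars_in_quartet=2 acc=0x735 bytes_emitted=3
After char 6 ('A'=0): chars_in_quartet=3 acc=0x1CD40 bytes_emitted=3
Padding '=': partial quartet acc=0x1CD40 -> emit 73 50; bytes_emitted=5

Answer: 76 EC D4 73 50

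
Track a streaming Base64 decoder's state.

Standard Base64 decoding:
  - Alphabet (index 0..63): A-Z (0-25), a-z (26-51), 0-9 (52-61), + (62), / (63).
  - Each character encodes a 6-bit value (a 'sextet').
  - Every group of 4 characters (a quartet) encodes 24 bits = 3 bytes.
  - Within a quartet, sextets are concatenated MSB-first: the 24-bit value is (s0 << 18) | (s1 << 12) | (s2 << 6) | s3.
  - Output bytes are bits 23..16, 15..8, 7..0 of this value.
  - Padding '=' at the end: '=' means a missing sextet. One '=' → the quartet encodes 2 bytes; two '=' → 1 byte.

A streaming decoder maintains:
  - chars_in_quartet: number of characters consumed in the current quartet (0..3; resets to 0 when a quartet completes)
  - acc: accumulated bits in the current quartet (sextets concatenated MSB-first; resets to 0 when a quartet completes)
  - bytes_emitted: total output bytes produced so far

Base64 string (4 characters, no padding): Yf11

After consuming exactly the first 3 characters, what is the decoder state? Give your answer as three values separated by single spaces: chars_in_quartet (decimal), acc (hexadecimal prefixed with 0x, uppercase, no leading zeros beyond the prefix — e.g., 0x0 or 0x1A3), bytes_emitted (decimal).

After char 0 ('Y'=24): chars_in_quartet=1 acc=0x18 bytes_emitted=0
After char 1 ('f'=31): chars_in_quartet=2 acc=0x61F bytes_emitted=0
After char 2 ('1'=53): chars_in_quartet=3 acc=0x187F5 bytes_emitted=0

Answer: 3 0x187F5 0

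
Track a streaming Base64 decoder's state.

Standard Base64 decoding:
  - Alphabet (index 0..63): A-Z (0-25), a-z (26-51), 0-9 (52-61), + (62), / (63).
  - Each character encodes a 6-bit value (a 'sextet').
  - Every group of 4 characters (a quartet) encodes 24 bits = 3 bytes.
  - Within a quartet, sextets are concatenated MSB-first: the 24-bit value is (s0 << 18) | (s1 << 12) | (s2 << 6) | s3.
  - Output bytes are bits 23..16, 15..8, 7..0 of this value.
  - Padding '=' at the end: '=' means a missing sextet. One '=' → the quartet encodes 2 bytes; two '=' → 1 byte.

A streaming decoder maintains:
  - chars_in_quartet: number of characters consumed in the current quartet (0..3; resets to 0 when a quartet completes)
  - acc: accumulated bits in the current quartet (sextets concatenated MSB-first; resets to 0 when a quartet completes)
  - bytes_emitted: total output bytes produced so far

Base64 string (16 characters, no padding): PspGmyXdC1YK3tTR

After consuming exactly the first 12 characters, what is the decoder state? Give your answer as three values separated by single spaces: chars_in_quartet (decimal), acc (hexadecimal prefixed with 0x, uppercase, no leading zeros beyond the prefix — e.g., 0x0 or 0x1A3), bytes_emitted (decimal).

Answer: 0 0x0 9

Derivation:
After char 0 ('P'=15): chars_in_quartet=1 acc=0xF bytes_emitted=0
After char 1 ('s'=44): chars_in_quartet=2 acc=0x3EC bytes_emitted=0
After char 2 ('p'=41): chars_in_quartet=3 acc=0xFB29 bytes_emitted=0
After char 3 ('G'=6): chars_in_quartet=4 acc=0x3ECA46 -> emit 3E CA 46, reset; bytes_emitted=3
After char 4 ('m'=38): chars_in_quartet=1 acc=0x26 bytes_emitted=3
After char 5 ('y'=50): chars_in_quartet=2 acc=0x9B2 bytes_emitted=3
After char 6 ('X'=23): chars_in_quartet=3 acc=0x26C97 bytes_emitted=3
After char 7 ('d'=29): chars_in_quartet=4 acc=0x9B25DD -> emit 9B 25 DD, reset; bytes_emitted=6
After char 8 ('C'=2): chars_in_quartet=1 acc=0x2 bytes_emitted=6
After char 9 ('1'=53): chars_in_quartet=2 acc=0xB5 bytes_emitted=6
After char 10 ('Y'=24): chars_in_quartet=3 acc=0x2D58 bytes_emitted=6
After char 11 ('K'=10): chars_in_quartet=4 acc=0xB560A -> emit 0B 56 0A, reset; bytes_emitted=9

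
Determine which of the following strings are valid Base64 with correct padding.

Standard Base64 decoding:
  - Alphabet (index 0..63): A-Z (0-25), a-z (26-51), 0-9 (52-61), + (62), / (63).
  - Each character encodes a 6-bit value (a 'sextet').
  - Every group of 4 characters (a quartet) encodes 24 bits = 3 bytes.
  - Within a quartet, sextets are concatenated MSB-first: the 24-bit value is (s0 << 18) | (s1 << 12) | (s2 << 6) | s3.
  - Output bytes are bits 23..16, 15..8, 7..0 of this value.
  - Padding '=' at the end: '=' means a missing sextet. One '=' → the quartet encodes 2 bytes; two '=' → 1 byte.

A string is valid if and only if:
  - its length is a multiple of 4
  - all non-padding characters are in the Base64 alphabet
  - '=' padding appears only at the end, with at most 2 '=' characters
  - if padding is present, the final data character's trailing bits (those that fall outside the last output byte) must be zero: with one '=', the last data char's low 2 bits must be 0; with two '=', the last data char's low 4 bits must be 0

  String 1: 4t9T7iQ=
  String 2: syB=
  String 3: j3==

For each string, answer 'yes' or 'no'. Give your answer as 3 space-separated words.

Answer: yes no no

Derivation:
String 1: '4t9T7iQ=' → valid
String 2: 'syB=' → invalid (bad trailing bits)
String 3: 'j3==' → invalid (bad trailing bits)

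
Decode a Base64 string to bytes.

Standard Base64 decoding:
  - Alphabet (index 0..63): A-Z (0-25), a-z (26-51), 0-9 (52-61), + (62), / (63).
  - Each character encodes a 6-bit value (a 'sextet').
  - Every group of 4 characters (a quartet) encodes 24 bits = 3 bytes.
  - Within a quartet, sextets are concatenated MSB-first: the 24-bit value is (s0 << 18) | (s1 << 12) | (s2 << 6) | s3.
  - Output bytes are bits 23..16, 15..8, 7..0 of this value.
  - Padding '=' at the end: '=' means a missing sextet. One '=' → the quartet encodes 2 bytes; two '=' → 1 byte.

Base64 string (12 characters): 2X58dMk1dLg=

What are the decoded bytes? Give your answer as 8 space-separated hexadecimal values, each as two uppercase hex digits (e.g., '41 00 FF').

Answer: D9 7E 7C 74 C9 35 74 B8

Derivation:
After char 0 ('2'=54): chars_in_quartet=1 acc=0x36 bytes_emitted=0
After char 1 ('X'=23): chars_in_quartet=2 acc=0xD97 bytes_emitted=0
After char 2 ('5'=57): chars_in_quartet=3 acc=0x365F9 bytes_emitted=0
After char 3 ('8'=60): chars_in_quartet=4 acc=0xD97E7C -> emit D9 7E 7C, reset; bytes_emitted=3
After char 4 ('d'=29): chars_in_quartet=1 acc=0x1D bytes_emitted=3
After char 5 ('M'=12): chars_in_quartet=2 acc=0x74C bytes_emitted=3
After char 6 ('k'=36): chars_in_quartet=3 acc=0x1D324 bytes_emitted=3
After char 7 ('1'=53): chars_in_quartet=4 acc=0x74C935 -> emit 74 C9 35, reset; bytes_emitted=6
After char 8 ('d'=29): chars_in_quartet=1 acc=0x1D bytes_emitted=6
After char 9 ('L'=11): chars_in_quartet=2 acc=0x74B bytes_emitted=6
After char 10 ('g'=32): chars_in_quartet=3 acc=0x1D2E0 bytes_emitted=6
Padding '=': partial quartet acc=0x1D2E0 -> emit 74 B8; bytes_emitted=8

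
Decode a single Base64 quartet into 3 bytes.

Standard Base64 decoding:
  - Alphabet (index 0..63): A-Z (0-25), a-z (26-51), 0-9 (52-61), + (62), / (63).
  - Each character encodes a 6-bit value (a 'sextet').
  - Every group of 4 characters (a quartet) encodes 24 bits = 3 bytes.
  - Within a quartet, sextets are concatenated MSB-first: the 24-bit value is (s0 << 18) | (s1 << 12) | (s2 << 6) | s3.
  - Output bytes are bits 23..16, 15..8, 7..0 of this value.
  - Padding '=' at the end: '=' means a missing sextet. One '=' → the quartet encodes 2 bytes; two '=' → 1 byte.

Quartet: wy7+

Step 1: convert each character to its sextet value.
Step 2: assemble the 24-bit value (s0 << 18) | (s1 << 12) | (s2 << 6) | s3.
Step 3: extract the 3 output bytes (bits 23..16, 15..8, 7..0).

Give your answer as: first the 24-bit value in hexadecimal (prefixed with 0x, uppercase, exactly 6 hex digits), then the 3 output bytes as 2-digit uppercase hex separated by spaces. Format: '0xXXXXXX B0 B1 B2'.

Answer: 0xC32EFE C3 2E FE

Derivation:
Sextets: w=48, y=50, 7=59, +=62
24-bit: (48<<18) | (50<<12) | (59<<6) | 62
      = 0xC00000 | 0x032000 | 0x000EC0 | 0x00003E
      = 0xC32EFE
Bytes: (v>>16)&0xFF=C3, (v>>8)&0xFF=2E, v&0xFF=FE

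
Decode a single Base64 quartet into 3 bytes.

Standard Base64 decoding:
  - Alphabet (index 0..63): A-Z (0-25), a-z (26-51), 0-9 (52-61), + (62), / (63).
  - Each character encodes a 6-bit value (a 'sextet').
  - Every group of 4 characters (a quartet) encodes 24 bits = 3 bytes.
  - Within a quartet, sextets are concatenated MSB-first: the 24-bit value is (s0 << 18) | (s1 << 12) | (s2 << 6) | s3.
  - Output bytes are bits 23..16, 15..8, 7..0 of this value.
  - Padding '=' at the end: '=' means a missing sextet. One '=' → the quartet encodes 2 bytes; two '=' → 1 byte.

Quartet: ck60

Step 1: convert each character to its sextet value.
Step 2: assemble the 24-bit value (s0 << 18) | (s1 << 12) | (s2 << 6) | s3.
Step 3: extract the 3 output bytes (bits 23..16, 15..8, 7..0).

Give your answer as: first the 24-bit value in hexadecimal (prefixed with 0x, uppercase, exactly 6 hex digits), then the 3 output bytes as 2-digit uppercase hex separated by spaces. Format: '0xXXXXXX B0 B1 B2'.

Answer: 0x724EB4 72 4E B4

Derivation:
Sextets: c=28, k=36, 6=58, 0=52
24-bit: (28<<18) | (36<<12) | (58<<6) | 52
      = 0x700000 | 0x024000 | 0x000E80 | 0x000034
      = 0x724EB4
Bytes: (v>>16)&0xFF=72, (v>>8)&0xFF=4E, v&0xFF=B4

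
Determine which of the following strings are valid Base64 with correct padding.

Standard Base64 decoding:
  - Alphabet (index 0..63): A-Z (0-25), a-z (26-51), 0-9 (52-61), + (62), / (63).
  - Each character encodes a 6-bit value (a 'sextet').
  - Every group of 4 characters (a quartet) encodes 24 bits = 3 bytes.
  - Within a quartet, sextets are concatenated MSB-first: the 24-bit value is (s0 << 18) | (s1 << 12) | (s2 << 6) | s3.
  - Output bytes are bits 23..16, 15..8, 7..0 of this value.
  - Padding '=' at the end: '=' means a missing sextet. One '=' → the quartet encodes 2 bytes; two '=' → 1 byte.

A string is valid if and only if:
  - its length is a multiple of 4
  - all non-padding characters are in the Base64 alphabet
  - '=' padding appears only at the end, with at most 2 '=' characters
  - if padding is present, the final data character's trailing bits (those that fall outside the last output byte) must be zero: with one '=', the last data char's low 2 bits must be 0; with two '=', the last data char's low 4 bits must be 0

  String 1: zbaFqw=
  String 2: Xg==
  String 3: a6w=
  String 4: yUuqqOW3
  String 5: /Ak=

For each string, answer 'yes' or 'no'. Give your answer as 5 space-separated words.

Answer: no yes yes yes yes

Derivation:
String 1: 'zbaFqw=' → invalid (len=7 not mult of 4)
String 2: 'Xg==' → valid
String 3: 'a6w=' → valid
String 4: 'yUuqqOW3' → valid
String 5: '/Ak=' → valid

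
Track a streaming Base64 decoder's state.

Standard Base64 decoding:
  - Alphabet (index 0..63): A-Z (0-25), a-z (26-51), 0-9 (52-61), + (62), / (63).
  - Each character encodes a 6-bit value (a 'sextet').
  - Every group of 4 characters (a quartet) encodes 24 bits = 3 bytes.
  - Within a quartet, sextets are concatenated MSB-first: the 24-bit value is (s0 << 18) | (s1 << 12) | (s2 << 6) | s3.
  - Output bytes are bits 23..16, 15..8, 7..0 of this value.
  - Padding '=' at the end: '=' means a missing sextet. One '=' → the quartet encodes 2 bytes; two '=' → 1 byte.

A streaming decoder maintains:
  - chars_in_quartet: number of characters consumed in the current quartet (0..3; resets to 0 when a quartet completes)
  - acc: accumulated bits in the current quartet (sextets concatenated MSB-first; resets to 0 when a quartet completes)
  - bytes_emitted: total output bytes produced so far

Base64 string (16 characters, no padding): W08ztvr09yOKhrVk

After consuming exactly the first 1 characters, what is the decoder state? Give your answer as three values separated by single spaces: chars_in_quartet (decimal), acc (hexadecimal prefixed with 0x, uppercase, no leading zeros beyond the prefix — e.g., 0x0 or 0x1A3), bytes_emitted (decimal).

Answer: 1 0x16 0

Derivation:
After char 0 ('W'=22): chars_in_quartet=1 acc=0x16 bytes_emitted=0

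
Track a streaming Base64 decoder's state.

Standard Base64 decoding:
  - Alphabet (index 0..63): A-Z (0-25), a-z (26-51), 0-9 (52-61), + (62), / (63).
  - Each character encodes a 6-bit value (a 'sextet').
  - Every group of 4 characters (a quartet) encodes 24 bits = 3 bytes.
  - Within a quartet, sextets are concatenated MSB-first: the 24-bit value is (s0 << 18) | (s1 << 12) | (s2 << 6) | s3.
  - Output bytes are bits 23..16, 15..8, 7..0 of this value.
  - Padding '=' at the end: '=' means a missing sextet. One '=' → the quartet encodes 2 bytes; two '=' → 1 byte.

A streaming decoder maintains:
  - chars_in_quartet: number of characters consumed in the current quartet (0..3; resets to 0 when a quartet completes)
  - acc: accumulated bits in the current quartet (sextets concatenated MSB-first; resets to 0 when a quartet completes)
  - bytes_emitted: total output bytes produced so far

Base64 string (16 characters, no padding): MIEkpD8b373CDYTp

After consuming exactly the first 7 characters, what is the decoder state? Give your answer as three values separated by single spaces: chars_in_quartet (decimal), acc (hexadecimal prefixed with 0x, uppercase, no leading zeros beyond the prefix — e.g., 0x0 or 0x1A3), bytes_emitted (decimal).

After char 0 ('M'=12): chars_in_quartet=1 acc=0xC bytes_emitted=0
After char 1 ('I'=8): chars_in_quartet=2 acc=0x308 bytes_emitted=0
After char 2 ('E'=4): chars_in_quartet=3 acc=0xC204 bytes_emitted=0
After char 3 ('k'=36): chars_in_quartet=4 acc=0x308124 -> emit 30 81 24, reset; bytes_emitted=3
After char 4 ('p'=41): chars_in_quartet=1 acc=0x29 bytes_emitted=3
After char 5 ('D'=3): chars_in_quartet=2 acc=0xA43 bytes_emitted=3
After char 6 ('8'=60): chars_in_quartet=3 acc=0x290FC bytes_emitted=3

Answer: 3 0x290FC 3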